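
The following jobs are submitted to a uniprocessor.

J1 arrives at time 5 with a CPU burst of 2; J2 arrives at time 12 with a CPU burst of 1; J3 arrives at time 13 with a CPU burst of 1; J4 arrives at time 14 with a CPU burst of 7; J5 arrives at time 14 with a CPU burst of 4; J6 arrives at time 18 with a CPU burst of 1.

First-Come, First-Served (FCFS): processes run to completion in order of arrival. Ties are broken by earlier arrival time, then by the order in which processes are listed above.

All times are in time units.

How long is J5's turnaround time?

Schedule: | idle 0-5 | J1 5-7 | idle 7-12 | J2 12-13 | J3 13-14 | J4 14-21 | J5 21-25 | J6 25-26 |
Completion: J1=7  J2=13  J3=14  J4=21  J5=25  J6=26
Turnaround (C−A): J1=2  J2=1  J3=1  J4=7  J5=11  J6=8
Turnaround(J5) = completion − arrival = 25 − 14 = 11

11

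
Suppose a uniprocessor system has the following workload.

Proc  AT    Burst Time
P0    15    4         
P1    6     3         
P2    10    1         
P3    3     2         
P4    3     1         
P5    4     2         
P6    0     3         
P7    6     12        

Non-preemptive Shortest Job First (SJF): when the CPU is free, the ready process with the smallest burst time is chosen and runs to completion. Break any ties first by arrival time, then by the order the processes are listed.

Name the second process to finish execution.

P4

Schedule: | P6 0-3 | P4 3-4 | P3 4-6 | P5 6-8 | P1 8-11 | P2 11-12 | P7 12-24 | P0 24-28 |
Completion: P0=28  P1=11  P2=12  P3=6  P4=4  P5=8  P6=3  P7=24
Turnaround (C−A): P0=13  P1=5  P2=2  P3=3  P4=1  P5=4  P6=3  P7=18
Finish order: P6 → P4 → P3 → P5 → P1 → P2 → P7 → P0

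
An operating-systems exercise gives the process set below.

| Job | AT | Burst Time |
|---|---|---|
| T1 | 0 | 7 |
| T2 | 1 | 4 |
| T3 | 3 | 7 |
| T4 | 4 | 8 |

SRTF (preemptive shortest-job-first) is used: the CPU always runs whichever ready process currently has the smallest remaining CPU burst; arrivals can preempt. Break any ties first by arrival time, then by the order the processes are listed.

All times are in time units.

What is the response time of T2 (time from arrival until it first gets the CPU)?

0

Gantt: | T1 0-1 | T2 1-5 | T1 5-11 | T3 11-18 | T4 18-26 |
Completion: T1=11  T2=5  T3=18  T4=26
Turnaround (C−A): T1=11  T2=4  T3=15  T4=22
Response(T2) = first start − arrival = 1 − 1 = 0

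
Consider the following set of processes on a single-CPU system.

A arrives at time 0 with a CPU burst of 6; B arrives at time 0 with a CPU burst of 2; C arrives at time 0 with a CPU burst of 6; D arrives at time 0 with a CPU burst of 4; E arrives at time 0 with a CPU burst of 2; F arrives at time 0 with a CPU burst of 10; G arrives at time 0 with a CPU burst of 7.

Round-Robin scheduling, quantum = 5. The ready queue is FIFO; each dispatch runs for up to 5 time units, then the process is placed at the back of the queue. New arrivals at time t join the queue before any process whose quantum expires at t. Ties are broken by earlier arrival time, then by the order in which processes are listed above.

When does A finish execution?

Schedule: | A 0-5 | B 5-7 | C 7-12 | D 12-16 | E 16-18 | F 18-23 | G 23-28 | A 28-29 | C 29-30 | F 30-35 | G 35-37 |
Completion: A=29  B=7  C=30  D=16  E=18  F=35  G=37
Turnaround (C−A): A=29  B=7  C=30  D=16  E=18  F=35  G=37

29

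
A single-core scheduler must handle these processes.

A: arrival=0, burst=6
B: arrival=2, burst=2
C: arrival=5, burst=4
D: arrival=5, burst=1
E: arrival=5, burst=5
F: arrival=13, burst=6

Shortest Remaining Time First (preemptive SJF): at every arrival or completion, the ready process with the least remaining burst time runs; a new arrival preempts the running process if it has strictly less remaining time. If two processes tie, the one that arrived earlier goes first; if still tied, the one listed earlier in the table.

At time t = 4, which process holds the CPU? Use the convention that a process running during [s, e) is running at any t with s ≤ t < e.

Gantt: | A 0-2 | B 2-4 | A 4-5 | D 5-6 | A 6-9 | C 9-13 | E 13-18 | F 18-24 |
Completion: A=9  B=4  C=13  D=6  E=18  F=24
Turnaround (C−A): A=9  B=2  C=8  D=1  E=13  F=11

A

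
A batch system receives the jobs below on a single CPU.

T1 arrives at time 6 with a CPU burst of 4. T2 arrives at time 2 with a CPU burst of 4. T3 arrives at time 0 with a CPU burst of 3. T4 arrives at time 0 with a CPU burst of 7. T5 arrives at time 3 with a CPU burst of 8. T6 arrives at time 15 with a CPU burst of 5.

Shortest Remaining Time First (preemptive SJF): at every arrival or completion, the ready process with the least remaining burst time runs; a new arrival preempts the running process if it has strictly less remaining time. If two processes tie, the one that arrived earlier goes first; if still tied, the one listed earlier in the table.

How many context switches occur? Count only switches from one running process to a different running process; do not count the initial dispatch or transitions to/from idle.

Timeline: | T3 0-3 | T2 3-7 | T1 7-11 | T4 11-18 | T6 18-23 | T5 23-31 |
Completion: T1=11  T2=7  T3=3  T4=18  T5=31  T6=23

5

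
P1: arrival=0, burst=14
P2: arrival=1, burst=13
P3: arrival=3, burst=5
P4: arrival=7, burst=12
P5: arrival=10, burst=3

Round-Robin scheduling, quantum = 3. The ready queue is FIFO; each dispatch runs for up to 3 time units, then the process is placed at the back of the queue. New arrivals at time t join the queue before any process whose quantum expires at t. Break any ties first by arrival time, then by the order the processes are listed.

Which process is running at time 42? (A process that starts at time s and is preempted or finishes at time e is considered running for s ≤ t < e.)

Schedule: | P1 0-3 | P2 3-6 | P3 6-9 | P1 9-12 | P2 12-15 | P4 15-18 | P3 18-20 | P5 20-23 | P1 23-26 | P2 26-29 | P4 29-32 | P1 32-35 | P2 35-38 | P4 38-41 | P1 41-43 | P2 43-44 | P4 44-47 |
Completion: P1=43  P2=44  P3=20  P4=47  P5=23

P1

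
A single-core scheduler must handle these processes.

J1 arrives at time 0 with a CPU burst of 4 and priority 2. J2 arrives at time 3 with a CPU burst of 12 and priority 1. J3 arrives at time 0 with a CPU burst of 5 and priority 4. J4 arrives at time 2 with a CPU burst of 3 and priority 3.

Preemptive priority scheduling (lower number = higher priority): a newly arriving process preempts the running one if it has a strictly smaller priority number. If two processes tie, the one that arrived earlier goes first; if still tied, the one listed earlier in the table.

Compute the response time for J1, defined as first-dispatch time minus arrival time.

0

Timeline: | J1 0-3 | J2 3-15 | J1 15-16 | J4 16-19 | J3 19-24 |
Completion: J1=16  J2=15  J3=24  J4=19
Response(J1) = first start − arrival = 0 − 0 = 0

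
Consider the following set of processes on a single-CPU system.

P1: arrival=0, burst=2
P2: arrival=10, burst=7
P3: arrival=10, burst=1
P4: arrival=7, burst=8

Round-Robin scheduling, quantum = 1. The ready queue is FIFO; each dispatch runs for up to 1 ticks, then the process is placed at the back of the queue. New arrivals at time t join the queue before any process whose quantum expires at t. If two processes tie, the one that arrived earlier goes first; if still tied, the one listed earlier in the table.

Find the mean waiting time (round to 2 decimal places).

3.25

Schedule: | P1 0-2 | idle 2-7 | P4 7-10 | P2 10-11 | P3 11-12 | P4 12-13 | P2 13-14 | P4 14-15 | P2 15-16 | P4 16-17 | P2 17-18 | P4 18-19 | P2 19-20 | P4 20-21 | P2 21-23 |
Completion: P1=2  P2=23  P3=12  P4=21
Turnaround (C−A): P1=2  P2=13  P3=2  P4=14
Waiting times: P1=0, P2=6, P3=1, P4=6
Average waiting = (0+6+1+6) / 4 = 13/4 = 3.25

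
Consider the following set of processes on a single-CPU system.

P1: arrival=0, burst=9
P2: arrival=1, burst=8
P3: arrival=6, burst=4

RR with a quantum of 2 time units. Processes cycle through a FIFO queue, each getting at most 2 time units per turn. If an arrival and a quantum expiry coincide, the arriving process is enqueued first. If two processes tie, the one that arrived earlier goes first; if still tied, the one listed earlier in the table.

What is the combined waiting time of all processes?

Timeline: | P1 0-2 | P2 2-4 | P1 4-6 | P2 6-8 | P3 8-10 | P1 10-12 | P2 12-14 | P3 14-16 | P1 16-18 | P2 18-20 | P1 20-21 |
Completion: P1=21  P2=20  P3=16
Turnaround (C−A): P1=21  P2=19  P3=10
Waiting = turnaround − burst: P1=12, P2=11, P3=6
Total waiting = 12 + 11 + 6 = 29

29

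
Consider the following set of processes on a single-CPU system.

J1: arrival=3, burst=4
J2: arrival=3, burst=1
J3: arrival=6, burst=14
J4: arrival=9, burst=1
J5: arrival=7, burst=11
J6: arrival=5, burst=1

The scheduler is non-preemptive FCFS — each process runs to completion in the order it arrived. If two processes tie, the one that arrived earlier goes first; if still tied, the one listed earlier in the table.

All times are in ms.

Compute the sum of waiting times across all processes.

51

Timeline: | idle 0-3 | J1 3-7 | J2 7-8 | J6 8-9 | J3 9-23 | J5 23-34 | J4 34-35 |
Completion: J1=7  J2=8  J3=23  J4=35  J5=34  J6=9
Turnaround (C−A): J1=4  J2=5  J3=17  J4=26  J5=27  J6=4
Waiting = turnaround − burst: J1=0, J2=4, J3=3, J4=25, J5=16, J6=3
Total waiting = 0 + 4 + 3 + 25 + 16 + 3 = 51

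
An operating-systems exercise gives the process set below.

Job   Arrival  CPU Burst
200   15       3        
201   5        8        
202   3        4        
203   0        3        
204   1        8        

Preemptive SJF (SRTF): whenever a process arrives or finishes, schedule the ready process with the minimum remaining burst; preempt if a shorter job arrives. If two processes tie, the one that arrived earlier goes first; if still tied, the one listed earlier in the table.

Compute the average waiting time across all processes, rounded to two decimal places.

Schedule: | 203 0-3 | 202 3-7 | 204 7-15 | 200 15-18 | 201 18-26 |
Completion: 200=18  201=26  202=7  203=3  204=15
Turnaround (C−A): 200=3  201=21  202=4  203=3  204=14
Waiting times: 200=0, 201=13, 202=0, 203=0, 204=6
Average waiting = (0+13+0+0+6) / 5 = 19/5 = 3.80

3.80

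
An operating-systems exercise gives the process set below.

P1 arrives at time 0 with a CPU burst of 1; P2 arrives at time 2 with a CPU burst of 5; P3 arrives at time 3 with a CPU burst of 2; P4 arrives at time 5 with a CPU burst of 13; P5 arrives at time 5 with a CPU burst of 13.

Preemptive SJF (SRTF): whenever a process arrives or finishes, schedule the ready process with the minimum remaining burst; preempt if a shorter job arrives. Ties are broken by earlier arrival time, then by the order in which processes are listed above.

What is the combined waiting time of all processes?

Timeline: | P1 0-1 | idle 1-2 | P2 2-3 | P3 3-5 | P2 5-9 | P4 9-22 | P5 22-35 |
Completion: P1=1  P2=9  P3=5  P4=22  P5=35
Turnaround (C−A): P1=1  P2=7  P3=2  P4=17  P5=30
Waiting = turnaround − burst: P1=0, P2=2, P3=0, P4=4, P5=17
Total waiting = 0 + 2 + 0 + 4 + 17 = 23

23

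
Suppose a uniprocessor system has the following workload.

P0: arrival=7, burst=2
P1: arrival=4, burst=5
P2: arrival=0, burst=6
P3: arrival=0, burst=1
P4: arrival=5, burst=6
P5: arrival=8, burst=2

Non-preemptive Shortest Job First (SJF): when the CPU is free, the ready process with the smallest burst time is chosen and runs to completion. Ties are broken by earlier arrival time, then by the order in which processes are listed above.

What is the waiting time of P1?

Gantt: | P3 0-1 | P2 1-7 | P0 7-9 | P5 9-11 | P1 11-16 | P4 16-22 |
Completion: P0=9  P1=16  P2=7  P3=1  P4=22  P5=11
Waiting(P1) = turnaround − burst = 12 − 5 = 7

7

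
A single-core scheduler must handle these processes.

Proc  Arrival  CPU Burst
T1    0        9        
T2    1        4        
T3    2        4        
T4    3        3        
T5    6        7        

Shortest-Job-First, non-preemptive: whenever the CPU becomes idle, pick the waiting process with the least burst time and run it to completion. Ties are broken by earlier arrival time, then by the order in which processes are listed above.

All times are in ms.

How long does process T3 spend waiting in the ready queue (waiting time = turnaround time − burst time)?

Gantt: | T1 0-9 | T4 9-12 | T2 12-16 | T3 16-20 | T5 20-27 |
Completion: T1=9  T2=16  T3=20  T4=12  T5=27
Turnaround (C−A): T1=9  T2=15  T3=18  T4=9  T5=21
Waiting(T3) = turnaround − burst = 18 − 4 = 14

14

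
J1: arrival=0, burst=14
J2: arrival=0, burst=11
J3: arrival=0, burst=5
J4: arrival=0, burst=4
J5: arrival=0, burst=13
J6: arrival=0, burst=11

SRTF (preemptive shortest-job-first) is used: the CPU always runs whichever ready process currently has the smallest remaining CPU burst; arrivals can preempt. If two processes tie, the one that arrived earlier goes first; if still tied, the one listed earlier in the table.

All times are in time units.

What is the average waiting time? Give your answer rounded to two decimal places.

18.00

Timeline: | J4 0-4 | J3 4-9 | J2 9-20 | J6 20-31 | J5 31-44 | J1 44-58 |
Completion: J1=58  J2=20  J3=9  J4=4  J5=44  J6=31
Turnaround (C−A): J1=58  J2=20  J3=9  J4=4  J5=44  J6=31
Waiting times: J1=44, J2=9, J3=4, J4=0, J5=31, J6=20
Average waiting = (44+9+4+0+31+20) / 6 = 108/6 = 18.00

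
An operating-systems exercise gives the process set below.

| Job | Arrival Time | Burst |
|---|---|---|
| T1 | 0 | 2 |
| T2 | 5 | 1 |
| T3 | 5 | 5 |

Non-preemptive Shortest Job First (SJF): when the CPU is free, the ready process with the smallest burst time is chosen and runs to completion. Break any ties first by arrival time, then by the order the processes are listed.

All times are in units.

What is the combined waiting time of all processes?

1

Timeline: | T1 0-2 | idle 2-5 | T2 5-6 | T3 6-11 |
Completion: T1=2  T2=6  T3=11
Waiting = turnaround − burst: T1=0, T2=0, T3=1
Total waiting = 0 + 0 + 1 = 1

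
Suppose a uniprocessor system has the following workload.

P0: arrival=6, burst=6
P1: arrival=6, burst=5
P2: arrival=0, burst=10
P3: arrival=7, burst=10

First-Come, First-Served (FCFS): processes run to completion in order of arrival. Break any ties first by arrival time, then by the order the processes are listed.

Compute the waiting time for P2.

Timeline: | P2 0-10 | P0 10-16 | P1 16-21 | P3 21-31 |
Completion: P0=16  P1=21  P2=10  P3=31
Waiting(P2) = turnaround − burst = 10 − 10 = 0

0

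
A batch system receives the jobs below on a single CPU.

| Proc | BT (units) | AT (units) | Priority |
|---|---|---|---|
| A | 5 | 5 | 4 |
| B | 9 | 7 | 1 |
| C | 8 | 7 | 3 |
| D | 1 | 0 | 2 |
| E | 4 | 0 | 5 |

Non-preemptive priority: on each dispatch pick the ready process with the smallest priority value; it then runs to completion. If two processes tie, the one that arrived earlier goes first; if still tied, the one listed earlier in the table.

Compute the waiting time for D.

Gantt: | D 0-1 | E 1-5 | A 5-10 | B 10-19 | C 19-27 |
Completion: A=10  B=19  C=27  D=1  E=5
Turnaround (C−A): A=5  B=12  C=20  D=1  E=5
Waiting(D) = turnaround − burst = 1 − 1 = 0

0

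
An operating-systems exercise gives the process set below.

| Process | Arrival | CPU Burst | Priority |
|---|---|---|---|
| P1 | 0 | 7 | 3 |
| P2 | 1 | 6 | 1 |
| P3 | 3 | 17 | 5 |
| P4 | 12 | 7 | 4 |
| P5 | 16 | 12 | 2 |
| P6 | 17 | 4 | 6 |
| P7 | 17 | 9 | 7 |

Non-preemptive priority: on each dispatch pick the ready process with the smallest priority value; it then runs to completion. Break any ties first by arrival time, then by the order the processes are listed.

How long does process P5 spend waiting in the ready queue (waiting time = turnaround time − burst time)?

Timeline: | P1 0-7 | P2 7-13 | P4 13-20 | P5 20-32 | P3 32-49 | P6 49-53 | P7 53-62 |
Completion: P1=7  P2=13  P3=49  P4=20  P5=32  P6=53  P7=62
Turnaround (C−A): P1=7  P2=12  P3=46  P4=8  P5=16  P6=36  P7=45
Waiting(P5) = turnaround − burst = 16 − 12 = 4

4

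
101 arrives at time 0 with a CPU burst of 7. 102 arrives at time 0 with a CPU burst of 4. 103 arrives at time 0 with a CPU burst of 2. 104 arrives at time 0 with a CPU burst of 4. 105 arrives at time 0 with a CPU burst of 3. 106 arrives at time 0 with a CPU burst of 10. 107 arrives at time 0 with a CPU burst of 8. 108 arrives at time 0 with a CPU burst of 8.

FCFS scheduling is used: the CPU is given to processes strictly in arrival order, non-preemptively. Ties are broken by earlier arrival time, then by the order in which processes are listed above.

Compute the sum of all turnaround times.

Gantt: | 101 0-7 | 102 7-11 | 103 11-13 | 104 13-17 | 105 17-20 | 106 20-30 | 107 30-38 | 108 38-46 |
Completion: 101=7  102=11  103=13  104=17  105=20  106=30  107=38  108=46
Turnaround (C−A): 101=7  102=11  103=13  104=17  105=20  106=30  107=38  108=46
Turnaround = completion − arrival: 101=7, 102=11, 103=13, 104=17, 105=20, 106=30, 107=38, 108=46
Total turnaround = 7 + 11 + 13 + 17 + 20 + 30 + 38 + 46 = 182

182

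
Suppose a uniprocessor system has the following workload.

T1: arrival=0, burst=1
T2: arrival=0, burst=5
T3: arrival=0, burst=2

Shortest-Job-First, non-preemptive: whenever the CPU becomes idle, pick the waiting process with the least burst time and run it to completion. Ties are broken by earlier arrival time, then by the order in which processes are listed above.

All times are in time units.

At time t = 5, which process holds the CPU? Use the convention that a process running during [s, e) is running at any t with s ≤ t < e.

T2

Gantt: | T1 0-1 | T3 1-3 | T2 3-8 |
Completion: T1=1  T2=8  T3=3
Turnaround (C−A): T1=1  T2=8  T3=3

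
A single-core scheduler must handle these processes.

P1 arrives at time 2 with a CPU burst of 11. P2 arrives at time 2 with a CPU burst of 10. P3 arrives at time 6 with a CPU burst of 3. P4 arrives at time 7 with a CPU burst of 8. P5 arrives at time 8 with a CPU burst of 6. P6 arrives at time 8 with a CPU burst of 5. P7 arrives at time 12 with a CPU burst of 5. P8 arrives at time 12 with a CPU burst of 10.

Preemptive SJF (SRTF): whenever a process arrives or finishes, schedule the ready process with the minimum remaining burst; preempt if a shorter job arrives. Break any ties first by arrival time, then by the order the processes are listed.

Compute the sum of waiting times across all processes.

131

Gantt: | idle 0-2 | P2 2-6 | P3 6-9 | P6 9-14 | P7 14-19 | P2 19-25 | P5 25-31 | P4 31-39 | P8 39-49 | P1 49-60 |
Completion: P1=60  P2=25  P3=9  P4=39  P5=31  P6=14  P7=19  P8=49
Turnaround (C−A): P1=58  P2=23  P3=3  P4=32  P5=23  P6=6  P7=7  P8=37
Waiting = turnaround − burst: P1=47, P2=13, P3=0, P4=24, P5=17, P6=1, P7=2, P8=27
Total waiting = 47 + 13 + 0 + 24 + 17 + 1 + 2 + 27 = 131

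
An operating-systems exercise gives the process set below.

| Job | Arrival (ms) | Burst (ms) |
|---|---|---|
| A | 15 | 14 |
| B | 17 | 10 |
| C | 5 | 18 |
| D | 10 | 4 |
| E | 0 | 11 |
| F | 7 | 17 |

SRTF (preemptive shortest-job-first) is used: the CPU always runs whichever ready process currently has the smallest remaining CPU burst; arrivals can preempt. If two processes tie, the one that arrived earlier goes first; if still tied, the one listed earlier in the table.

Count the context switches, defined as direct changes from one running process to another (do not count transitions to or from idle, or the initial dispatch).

Timeline: | E 0-11 | D 11-15 | A 15-17 | B 17-27 | A 27-39 | F 39-56 | C 56-74 |
Completion: A=39  B=27  C=74  D=15  E=11  F=56

6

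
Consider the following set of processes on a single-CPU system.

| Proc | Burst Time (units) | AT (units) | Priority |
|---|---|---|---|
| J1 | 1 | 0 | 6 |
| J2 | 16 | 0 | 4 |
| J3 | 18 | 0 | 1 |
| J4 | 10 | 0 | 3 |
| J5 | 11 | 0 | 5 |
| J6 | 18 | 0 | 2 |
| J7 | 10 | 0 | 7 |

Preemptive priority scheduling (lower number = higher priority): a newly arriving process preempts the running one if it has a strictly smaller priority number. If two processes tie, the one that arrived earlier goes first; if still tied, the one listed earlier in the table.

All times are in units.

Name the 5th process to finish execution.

J5

Schedule: | J3 0-18 | J6 18-36 | J4 36-46 | J2 46-62 | J5 62-73 | J1 73-74 | J7 74-84 |
Completion: J1=74  J2=62  J3=18  J4=46  J5=73  J6=36  J7=84
Turnaround (C−A): J1=74  J2=62  J3=18  J4=46  J5=73  J6=36  J7=84
Finish order: J3 → J6 → J4 → J2 → J5 → J1 → J7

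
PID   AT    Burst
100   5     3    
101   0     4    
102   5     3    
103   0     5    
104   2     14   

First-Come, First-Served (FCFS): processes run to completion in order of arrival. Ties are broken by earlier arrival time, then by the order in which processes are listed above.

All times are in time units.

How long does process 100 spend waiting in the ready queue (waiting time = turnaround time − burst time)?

18

Gantt: | 101 0-4 | 103 4-9 | 104 9-23 | 100 23-26 | 102 26-29 |
Completion: 100=26  101=4  102=29  103=9  104=23
Turnaround (C−A): 100=21  101=4  102=24  103=9  104=21
Waiting(100) = turnaround − burst = 21 − 3 = 18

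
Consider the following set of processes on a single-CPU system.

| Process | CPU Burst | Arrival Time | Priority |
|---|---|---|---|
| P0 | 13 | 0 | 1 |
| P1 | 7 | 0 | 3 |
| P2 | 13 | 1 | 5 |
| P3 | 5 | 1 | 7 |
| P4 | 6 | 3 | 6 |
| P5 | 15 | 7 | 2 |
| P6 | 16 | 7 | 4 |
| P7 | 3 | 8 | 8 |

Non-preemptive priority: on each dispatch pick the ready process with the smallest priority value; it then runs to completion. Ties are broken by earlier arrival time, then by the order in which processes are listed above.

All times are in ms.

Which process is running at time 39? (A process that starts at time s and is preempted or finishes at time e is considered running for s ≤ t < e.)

Timeline: | P0 0-13 | P5 13-28 | P1 28-35 | P6 35-51 | P2 51-64 | P4 64-70 | P3 70-75 | P7 75-78 |
Completion: P0=13  P1=35  P2=64  P3=75  P4=70  P5=28  P6=51  P7=78

P6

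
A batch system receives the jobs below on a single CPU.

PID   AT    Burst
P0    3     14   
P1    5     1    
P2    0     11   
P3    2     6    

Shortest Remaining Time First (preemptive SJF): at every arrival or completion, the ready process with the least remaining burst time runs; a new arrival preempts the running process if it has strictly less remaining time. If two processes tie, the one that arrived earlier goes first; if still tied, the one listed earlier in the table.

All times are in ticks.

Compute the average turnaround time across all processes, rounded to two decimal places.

13.75

Gantt: | P2 0-2 | P3 2-5 | P1 5-6 | P3 6-9 | P2 9-18 | P0 18-32 |
Completion: P0=32  P1=6  P2=18  P3=9
Turnaround (C−A): P0=29  P1=1  P2=18  P3=7
Turnaround times: P0=29, P1=1, P2=18, P3=7
Average turnaround = (29+1+18+7) / 4 = 55/4 = 13.75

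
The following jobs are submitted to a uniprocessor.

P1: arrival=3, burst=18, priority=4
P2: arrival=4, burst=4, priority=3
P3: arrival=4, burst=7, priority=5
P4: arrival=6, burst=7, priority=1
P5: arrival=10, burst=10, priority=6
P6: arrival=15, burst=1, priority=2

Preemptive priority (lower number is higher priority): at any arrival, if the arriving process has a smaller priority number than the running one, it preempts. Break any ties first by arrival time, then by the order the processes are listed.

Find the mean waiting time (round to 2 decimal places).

Gantt: | idle 0-3 | P1 3-4 | P2 4-6 | P4 6-13 | P2 13-15 | P6 15-16 | P1 16-33 | P3 33-40 | P5 40-50 |
Completion: P1=33  P2=15  P3=40  P4=13  P5=50  P6=16
Turnaround (C−A): P1=30  P2=11  P3=36  P4=7  P5=40  P6=1
Waiting times: P1=12, P2=7, P3=29, P4=0, P5=30, P6=0
Average waiting = (12+7+29+0+30+0) / 6 = 78/6 = 13.00

13.00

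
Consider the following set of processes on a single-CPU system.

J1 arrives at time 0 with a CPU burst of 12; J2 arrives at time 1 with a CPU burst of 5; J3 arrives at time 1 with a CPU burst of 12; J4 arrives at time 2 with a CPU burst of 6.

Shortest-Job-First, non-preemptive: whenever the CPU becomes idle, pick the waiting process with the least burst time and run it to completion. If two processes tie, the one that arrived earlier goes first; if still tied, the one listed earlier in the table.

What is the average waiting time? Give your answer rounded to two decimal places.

12.00

Gantt: | J1 0-12 | J2 12-17 | J4 17-23 | J3 23-35 |
Completion: J1=12  J2=17  J3=35  J4=23
Turnaround (C−A): J1=12  J2=16  J3=34  J4=21
Waiting times: J1=0, J2=11, J3=22, J4=15
Average waiting = (0+11+22+15) / 4 = 48/4 = 12.00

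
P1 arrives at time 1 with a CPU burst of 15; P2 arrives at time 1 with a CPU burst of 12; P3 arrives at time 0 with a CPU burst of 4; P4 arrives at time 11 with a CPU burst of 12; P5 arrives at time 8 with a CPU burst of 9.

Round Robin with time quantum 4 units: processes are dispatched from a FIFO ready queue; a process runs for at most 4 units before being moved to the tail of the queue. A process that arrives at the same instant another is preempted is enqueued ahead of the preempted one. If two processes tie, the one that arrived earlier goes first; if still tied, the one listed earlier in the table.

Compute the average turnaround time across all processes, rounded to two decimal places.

34.40

Timeline: | P3 0-4 | P1 4-8 | P2 8-12 | P5 12-16 | P1 16-20 | P4 20-24 | P2 24-28 | P5 28-32 | P1 32-36 | P4 36-40 | P2 40-44 | P5 44-45 | P1 45-48 | P4 48-52 |
Completion: P1=48  P2=44  P3=4  P4=52  P5=45
Turnaround (C−A): P1=47  P2=43  P3=4  P4=41  P5=37
Turnaround times: P1=47, P2=43, P3=4, P4=41, P5=37
Average turnaround = (47+43+4+41+37) / 5 = 172/5 = 34.40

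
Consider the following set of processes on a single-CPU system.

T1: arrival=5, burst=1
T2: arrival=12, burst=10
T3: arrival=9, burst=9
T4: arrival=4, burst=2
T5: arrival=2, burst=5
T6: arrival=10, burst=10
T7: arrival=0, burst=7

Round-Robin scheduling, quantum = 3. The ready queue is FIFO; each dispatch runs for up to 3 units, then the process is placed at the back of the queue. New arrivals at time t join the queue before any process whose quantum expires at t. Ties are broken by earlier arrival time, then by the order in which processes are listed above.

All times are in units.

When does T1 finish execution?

12

Timeline: | T7 0-3 | T5 3-6 | T7 6-9 | T4 9-11 | T1 11-12 | T5 12-14 | T3 14-17 | T7 17-18 | T6 18-21 | T2 21-24 | T3 24-27 | T6 27-30 | T2 30-33 | T3 33-36 | T6 36-39 | T2 39-42 | T6 42-43 | T2 43-44 |
Completion: T1=12  T2=44  T3=36  T4=11  T5=14  T6=43  T7=18
Turnaround (C−A): T1=7  T2=32  T3=27  T4=7  T5=12  T6=33  T7=18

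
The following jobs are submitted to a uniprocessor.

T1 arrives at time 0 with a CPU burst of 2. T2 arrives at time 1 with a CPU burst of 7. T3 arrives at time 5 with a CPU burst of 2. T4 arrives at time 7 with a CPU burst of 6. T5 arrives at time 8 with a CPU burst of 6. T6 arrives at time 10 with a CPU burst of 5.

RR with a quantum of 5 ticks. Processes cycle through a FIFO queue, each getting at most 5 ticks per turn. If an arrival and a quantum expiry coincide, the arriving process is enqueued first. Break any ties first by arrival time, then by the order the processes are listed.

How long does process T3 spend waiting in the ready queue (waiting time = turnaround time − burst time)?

Timeline: | T1 0-2 | T2 2-7 | T3 7-9 | T4 9-14 | T2 14-16 | T5 16-21 | T6 21-26 | T4 26-27 | T5 27-28 |
Completion: T1=2  T2=16  T3=9  T4=27  T5=28  T6=26
Turnaround (C−A): T1=2  T2=15  T3=4  T4=20  T5=20  T6=16
Waiting(T3) = turnaround − burst = 4 − 2 = 2

2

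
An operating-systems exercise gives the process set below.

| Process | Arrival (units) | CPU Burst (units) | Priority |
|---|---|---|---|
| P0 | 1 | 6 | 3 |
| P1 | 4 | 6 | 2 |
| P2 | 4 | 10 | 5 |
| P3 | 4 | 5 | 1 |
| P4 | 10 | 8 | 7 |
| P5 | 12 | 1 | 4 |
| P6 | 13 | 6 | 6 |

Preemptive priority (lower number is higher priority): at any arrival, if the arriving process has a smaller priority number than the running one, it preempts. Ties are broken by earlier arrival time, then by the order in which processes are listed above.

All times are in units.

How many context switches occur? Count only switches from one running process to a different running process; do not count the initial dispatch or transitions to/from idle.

Schedule: | idle 0-1 | P0 1-4 | P3 4-9 | P1 9-15 | P0 15-18 | P5 18-19 | P2 19-29 | P6 29-35 | P4 35-43 |
Completion: P0=18  P1=15  P2=29  P3=9  P4=43  P5=19  P6=35
Turnaround (C−A): P0=17  P1=11  P2=25  P3=5  P4=33  P5=7  P6=22

7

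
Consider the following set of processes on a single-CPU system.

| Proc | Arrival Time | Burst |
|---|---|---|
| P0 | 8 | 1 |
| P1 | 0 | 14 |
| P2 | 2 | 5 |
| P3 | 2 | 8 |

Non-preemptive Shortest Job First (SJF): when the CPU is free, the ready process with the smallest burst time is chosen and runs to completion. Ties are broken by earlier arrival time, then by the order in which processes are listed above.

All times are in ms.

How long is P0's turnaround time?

7

Schedule: | P1 0-14 | P0 14-15 | P2 15-20 | P3 20-28 |
Completion: P0=15  P1=14  P2=20  P3=28
Turnaround (C−A): P0=7  P1=14  P2=18  P3=26
Turnaround(P0) = completion − arrival = 15 − 8 = 7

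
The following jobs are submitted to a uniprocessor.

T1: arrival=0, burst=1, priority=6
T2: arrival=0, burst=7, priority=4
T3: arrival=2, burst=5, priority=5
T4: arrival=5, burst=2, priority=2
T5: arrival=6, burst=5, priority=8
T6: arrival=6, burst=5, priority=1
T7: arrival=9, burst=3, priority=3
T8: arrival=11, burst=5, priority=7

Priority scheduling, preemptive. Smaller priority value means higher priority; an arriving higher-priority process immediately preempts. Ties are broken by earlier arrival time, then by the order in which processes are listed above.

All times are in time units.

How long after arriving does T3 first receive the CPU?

Timeline: | T2 0-5 | T4 5-6 | T6 6-11 | T4 11-12 | T7 12-15 | T2 15-17 | T3 17-22 | T1 22-23 | T8 23-28 | T5 28-33 |
Completion: T1=23  T2=17  T3=22  T4=12  T5=33  T6=11  T7=15  T8=28
Response(T3) = first start − arrival = 17 − 2 = 15

15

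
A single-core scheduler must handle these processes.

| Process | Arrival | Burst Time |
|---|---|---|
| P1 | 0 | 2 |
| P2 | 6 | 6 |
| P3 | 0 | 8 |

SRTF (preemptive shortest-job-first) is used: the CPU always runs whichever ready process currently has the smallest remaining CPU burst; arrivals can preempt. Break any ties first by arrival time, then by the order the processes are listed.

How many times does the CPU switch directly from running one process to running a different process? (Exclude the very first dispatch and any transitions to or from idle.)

Timeline: | P1 0-2 | P3 2-10 | P2 10-16 |
Completion: P1=2  P2=16  P3=10

2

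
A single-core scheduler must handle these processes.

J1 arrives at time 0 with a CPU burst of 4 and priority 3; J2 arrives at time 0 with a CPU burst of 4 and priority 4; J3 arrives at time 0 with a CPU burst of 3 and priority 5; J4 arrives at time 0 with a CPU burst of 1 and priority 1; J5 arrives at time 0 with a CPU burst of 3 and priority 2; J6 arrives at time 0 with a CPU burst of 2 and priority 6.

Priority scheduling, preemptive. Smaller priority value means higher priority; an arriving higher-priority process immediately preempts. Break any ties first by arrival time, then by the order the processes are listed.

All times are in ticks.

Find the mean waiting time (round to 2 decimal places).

6.67

Schedule: | J4 0-1 | J5 1-4 | J1 4-8 | J2 8-12 | J3 12-15 | J6 15-17 |
Completion: J1=8  J2=12  J3=15  J4=1  J5=4  J6=17
Waiting times: J1=4, J2=8, J3=12, J4=0, J5=1, J6=15
Average waiting = (4+8+12+0+1+15) / 6 = 40/6 = 6.67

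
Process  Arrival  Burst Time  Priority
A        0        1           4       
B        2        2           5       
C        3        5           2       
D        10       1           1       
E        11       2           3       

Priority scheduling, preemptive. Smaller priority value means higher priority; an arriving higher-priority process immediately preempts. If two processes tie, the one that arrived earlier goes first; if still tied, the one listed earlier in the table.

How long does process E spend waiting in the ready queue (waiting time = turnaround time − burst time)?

Timeline: | A 0-1 | idle 1-2 | B 2-3 | C 3-8 | B 8-9 | idle 9-10 | D 10-11 | E 11-13 |
Completion: A=1  B=9  C=8  D=11  E=13
Turnaround (C−A): A=1  B=7  C=5  D=1  E=2
Waiting(E) = turnaround − burst = 2 − 2 = 0

0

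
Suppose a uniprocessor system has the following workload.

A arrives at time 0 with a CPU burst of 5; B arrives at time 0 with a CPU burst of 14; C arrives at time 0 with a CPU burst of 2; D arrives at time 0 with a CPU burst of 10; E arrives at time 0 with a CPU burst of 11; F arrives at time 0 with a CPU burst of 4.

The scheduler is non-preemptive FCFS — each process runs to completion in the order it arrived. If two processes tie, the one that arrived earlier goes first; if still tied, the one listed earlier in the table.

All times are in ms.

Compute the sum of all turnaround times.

Timeline: | A 0-5 | B 5-19 | C 19-21 | D 21-31 | E 31-42 | F 42-46 |
Completion: A=5  B=19  C=21  D=31  E=42  F=46
Turnaround (C−A): A=5  B=19  C=21  D=31  E=42  F=46
Turnaround = completion − arrival: A=5, B=19, C=21, D=31, E=42, F=46
Total turnaround = 5 + 19 + 21 + 31 + 42 + 46 = 164

164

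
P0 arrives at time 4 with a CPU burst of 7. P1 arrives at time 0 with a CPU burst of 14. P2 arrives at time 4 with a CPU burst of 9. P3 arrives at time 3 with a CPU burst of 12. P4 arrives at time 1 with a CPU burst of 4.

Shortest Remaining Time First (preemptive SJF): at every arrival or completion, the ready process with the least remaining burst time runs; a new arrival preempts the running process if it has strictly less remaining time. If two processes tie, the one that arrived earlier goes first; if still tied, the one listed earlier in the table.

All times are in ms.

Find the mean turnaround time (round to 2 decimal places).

21.00

Timeline: | P1 0-1 | P4 1-5 | P0 5-12 | P2 12-21 | P3 21-33 | P1 33-46 |
Completion: P0=12  P1=46  P2=21  P3=33  P4=5
Turnaround times: P0=8, P1=46, P2=17, P3=30, P4=4
Average turnaround = (8+46+17+30+4) / 5 = 105/5 = 21.00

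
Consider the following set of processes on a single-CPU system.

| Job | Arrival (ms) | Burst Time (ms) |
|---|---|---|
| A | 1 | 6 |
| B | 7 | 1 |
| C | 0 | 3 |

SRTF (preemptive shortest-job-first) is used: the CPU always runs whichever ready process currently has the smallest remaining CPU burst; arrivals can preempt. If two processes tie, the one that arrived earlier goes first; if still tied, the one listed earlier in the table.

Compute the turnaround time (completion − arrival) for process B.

Schedule: | C 0-3 | A 3-7 | B 7-8 | A 8-10 |
Completion: A=10  B=8  C=3
Turnaround (C−A): A=9  B=1  C=3
Turnaround(B) = completion − arrival = 8 − 7 = 1

1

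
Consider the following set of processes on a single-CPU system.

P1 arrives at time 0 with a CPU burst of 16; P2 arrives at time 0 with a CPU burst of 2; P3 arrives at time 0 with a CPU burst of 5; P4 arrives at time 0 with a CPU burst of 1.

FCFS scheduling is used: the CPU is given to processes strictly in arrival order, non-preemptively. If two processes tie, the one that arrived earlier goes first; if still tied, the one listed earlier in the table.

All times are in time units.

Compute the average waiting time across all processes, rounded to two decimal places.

14.25

Gantt: | P1 0-16 | P2 16-18 | P3 18-23 | P4 23-24 |
Completion: P1=16  P2=18  P3=23  P4=24
Turnaround (C−A): P1=16  P2=18  P3=23  P4=24
Waiting times: P1=0, P2=16, P3=18, P4=23
Average waiting = (0+16+18+23) / 4 = 57/4 = 14.25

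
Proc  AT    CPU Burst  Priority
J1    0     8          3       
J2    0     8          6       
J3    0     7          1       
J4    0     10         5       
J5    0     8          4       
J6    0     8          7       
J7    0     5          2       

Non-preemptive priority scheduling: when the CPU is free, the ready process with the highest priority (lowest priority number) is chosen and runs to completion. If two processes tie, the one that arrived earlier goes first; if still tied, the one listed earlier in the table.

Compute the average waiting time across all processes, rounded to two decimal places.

21.57

Schedule: | J3 0-7 | J7 7-12 | J1 12-20 | J5 20-28 | J4 28-38 | J2 38-46 | J6 46-54 |
Completion: J1=20  J2=46  J3=7  J4=38  J5=28  J6=54  J7=12
Waiting times: J1=12, J2=38, J3=0, J4=28, J5=20, J6=46, J7=7
Average waiting = (12+38+0+28+20+46+7) / 7 = 151/7 = 21.57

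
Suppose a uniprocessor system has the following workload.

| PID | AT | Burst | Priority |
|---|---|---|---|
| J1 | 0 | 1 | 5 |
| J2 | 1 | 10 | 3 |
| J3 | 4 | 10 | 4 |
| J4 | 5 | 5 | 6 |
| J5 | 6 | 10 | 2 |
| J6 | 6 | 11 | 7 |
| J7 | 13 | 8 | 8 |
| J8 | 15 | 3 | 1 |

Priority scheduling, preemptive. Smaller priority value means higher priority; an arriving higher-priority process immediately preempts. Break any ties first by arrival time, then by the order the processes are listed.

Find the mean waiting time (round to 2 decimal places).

Gantt: | J1 0-1 | J2 1-6 | J5 6-15 | J8 15-18 | J5 18-19 | J2 19-24 | J3 24-34 | J4 34-39 | J6 39-50 | J7 50-58 |
Completion: J1=1  J2=24  J3=34  J4=39  J5=19  J6=50  J7=58  J8=18
Waiting times: J1=0, J2=13, J3=20, J4=29, J5=3, J6=33, J7=37, J8=0
Average waiting = (0+13+20+29+3+33+37+0) / 8 = 135/8 = 16.88

16.88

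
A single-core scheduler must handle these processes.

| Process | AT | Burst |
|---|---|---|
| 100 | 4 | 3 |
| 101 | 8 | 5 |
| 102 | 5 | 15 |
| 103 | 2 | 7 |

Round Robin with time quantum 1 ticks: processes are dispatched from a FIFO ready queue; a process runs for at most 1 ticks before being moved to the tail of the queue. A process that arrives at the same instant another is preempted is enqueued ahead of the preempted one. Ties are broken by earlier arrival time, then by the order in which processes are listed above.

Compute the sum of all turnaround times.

Schedule: | idle 0-2 | 103 2-4 | 100 4-5 | 103 5-6 | 102 6-7 | 100 7-8 | 103 8-9 | 102 9-10 | 101 10-11 | 100 11-12 | 103 12-13 | 102 13-14 | 101 14-15 | 103 15-16 | 102 16-17 | 101 17-18 | 103 18-19 | 102 19-20 | 101 20-21 | 102 21-22 | 101 22-23 | 102 23-32 |
Completion: 100=12  101=23  102=32  103=19
Turnaround (C−A): 100=8  101=15  102=27  103=17
Turnaround = completion − arrival: 100=8, 101=15, 102=27, 103=17
Total turnaround = 8 + 15 + 27 + 17 = 67

67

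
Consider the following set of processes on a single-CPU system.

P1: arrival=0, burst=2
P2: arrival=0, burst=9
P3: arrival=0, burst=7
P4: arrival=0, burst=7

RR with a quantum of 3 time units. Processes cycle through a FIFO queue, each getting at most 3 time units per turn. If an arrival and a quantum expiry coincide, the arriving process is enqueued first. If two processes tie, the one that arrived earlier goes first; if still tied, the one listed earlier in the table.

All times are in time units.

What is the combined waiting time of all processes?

Gantt: | P1 0-2 | P2 2-5 | P3 5-8 | P4 8-11 | P2 11-14 | P3 14-17 | P4 17-20 | P2 20-23 | P3 23-24 | P4 24-25 |
Completion: P1=2  P2=23  P3=24  P4=25
Waiting = turnaround − burst: P1=0, P2=14, P3=17, P4=18
Total waiting = 0 + 14 + 17 + 18 = 49

49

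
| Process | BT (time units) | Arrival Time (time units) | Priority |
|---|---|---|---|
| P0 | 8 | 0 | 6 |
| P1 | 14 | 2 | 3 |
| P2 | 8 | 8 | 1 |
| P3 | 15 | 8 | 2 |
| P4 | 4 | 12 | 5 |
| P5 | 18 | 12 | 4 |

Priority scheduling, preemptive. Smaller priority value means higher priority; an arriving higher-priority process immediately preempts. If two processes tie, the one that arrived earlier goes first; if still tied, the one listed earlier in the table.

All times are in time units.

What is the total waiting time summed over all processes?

Gantt: | P0 0-2 | P1 2-8 | P2 8-16 | P3 16-31 | P1 31-39 | P5 39-57 | P4 57-61 | P0 61-67 |
Completion: P0=67  P1=39  P2=16  P3=31  P4=61  P5=57
Waiting = turnaround − burst: P0=59, P1=23, P2=0, P3=8, P4=45, P5=27
Total waiting = 59 + 23 + 0 + 8 + 45 + 27 = 162

162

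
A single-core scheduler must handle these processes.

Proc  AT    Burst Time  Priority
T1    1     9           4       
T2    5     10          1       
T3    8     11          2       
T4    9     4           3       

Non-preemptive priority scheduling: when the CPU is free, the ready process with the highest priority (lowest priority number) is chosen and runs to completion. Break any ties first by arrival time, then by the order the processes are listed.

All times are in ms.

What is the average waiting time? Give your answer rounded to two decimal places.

Gantt: | idle 0-1 | T1 1-10 | T2 10-20 | T3 20-31 | T4 31-35 |
Completion: T1=10  T2=20  T3=31  T4=35
Waiting times: T1=0, T2=5, T3=12, T4=22
Average waiting = (0+5+12+22) / 4 = 39/4 = 9.75

9.75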